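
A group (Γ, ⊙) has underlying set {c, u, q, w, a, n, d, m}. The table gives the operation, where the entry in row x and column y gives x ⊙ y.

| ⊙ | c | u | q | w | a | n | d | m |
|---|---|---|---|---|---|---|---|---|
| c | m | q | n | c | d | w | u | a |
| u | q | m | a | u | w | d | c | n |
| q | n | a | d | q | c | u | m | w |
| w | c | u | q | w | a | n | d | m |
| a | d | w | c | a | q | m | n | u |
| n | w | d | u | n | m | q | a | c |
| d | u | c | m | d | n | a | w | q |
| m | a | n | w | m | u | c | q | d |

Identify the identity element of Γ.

The identity e satisfies e ⊙ x = x for all x, so its row in the table reproduces the column headers.
Row w reads: c, u, q, w, a, n, d, m — exactly the header order. So w is the identity.

w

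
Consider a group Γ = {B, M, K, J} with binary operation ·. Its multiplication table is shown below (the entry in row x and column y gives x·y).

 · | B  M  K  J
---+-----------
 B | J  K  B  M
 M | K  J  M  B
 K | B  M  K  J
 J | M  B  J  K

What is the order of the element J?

The identity element is K (its row matches the header).
J^1 = J
J^2 = J·J = K
The first power of J equal to the identity is J^2, so ord(J) = 2.

2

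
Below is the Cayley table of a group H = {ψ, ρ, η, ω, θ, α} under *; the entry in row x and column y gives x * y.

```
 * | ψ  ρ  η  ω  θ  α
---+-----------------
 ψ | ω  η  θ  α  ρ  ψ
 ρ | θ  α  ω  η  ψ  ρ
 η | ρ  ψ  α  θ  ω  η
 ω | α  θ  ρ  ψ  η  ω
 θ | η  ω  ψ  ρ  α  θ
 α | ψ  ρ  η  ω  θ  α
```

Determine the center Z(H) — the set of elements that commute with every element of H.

{α}

An element z is central iff its row equals its column in the table.
For ρ: ρ * ψ = θ ≠ η = ψ * ρ, so ρ ∉ Z.
Checking each element this way leaves Z(H) = {α}.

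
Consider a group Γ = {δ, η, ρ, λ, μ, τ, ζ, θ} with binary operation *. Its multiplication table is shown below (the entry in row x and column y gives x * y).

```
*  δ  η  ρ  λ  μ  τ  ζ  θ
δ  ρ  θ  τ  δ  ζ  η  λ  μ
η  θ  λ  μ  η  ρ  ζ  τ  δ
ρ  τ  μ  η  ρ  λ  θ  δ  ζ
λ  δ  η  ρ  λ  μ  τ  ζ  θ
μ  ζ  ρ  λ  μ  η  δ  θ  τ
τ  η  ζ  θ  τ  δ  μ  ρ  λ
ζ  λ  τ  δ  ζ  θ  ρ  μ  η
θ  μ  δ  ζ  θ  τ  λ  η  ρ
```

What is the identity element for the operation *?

The identity e satisfies e * x = x for all x, so its row in the table reproduces the column headers.
Row λ reads: δ, η, ρ, λ, μ, τ, ζ, θ — exactly the header order. So λ is the identity.

λ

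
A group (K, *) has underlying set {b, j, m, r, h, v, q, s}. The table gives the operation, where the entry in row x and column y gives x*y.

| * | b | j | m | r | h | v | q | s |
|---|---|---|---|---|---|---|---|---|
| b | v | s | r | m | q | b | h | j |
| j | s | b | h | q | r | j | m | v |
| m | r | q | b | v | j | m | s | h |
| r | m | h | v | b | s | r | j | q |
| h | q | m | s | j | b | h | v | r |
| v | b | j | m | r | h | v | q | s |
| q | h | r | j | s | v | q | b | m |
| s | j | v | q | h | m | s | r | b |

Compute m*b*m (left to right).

m*b = r
r*m = v

v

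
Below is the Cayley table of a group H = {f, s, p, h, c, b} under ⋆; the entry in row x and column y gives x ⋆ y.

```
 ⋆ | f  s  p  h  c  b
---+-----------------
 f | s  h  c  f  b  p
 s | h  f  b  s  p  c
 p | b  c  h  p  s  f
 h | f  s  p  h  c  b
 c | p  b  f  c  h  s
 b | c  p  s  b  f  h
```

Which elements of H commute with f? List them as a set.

Compare row f with column f entry by entry.
s ⋆ f = h = f ⋆ s, so s commutes with f.
p ⋆ f = b but f ⋆ p = c, so p does not.
Collecting the elements that commute with f: C(f) = {f, h, s}.
(Structurally, H here is isomorphic to the symmetric group S_3.)

{f, h, s}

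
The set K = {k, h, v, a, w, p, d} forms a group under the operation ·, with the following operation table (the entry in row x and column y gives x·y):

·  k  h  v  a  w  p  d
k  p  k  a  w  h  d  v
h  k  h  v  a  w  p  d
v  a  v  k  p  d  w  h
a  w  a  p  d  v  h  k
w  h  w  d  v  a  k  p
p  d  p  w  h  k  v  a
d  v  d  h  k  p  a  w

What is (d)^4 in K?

d^1 = d
d^2 = d·d = w
d^3 = w·d = p
d^4 = p·d = a

a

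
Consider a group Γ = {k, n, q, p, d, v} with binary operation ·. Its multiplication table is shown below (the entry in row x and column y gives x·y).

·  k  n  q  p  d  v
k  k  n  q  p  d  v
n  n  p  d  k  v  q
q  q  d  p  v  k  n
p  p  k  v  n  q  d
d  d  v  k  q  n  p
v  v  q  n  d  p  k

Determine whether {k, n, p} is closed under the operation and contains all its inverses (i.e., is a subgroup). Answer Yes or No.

Yes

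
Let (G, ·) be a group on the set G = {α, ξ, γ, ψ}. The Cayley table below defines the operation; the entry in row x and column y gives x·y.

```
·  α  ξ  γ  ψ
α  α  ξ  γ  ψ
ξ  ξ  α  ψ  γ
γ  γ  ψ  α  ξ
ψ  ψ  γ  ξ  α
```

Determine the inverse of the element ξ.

First locate the identity: row α matches the header, so α is the identity.
Scan row ξ for α: ξ·ξ = α. Hence ξ^(-1) = ξ.
(Structurally, G here is isomorphic to the Klein four-group V_4.)

ξ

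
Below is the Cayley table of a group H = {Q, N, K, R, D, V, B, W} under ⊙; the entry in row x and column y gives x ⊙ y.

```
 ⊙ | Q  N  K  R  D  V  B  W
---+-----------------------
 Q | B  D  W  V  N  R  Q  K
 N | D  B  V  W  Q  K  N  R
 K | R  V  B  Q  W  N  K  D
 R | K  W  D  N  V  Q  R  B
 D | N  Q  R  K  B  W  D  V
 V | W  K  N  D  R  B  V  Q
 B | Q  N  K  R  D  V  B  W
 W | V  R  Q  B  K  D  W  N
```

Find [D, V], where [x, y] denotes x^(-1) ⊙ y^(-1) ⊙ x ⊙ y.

Identity is B; from the table D^(-1) = D and V^(-1) = V.
D ⊙ V = W
W ⊙ D = K
K ⊙ V = N

N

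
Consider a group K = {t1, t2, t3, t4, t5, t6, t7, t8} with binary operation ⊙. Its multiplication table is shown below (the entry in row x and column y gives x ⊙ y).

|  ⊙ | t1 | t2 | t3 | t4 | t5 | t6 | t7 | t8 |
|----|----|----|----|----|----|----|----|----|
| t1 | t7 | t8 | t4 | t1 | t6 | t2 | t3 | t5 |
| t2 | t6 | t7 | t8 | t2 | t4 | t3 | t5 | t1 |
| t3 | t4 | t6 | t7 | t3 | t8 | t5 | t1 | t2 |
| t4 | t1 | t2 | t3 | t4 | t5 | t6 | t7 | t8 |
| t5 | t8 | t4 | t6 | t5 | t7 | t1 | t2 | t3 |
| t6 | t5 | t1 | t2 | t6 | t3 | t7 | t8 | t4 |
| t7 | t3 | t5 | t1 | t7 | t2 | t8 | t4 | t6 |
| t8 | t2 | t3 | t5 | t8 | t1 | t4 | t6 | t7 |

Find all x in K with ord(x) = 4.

Identity is t4. Compute the order of each non-identity element by repeated multiplication:
  t1: t1 → t7 → t3 → t4  (order 4)
  t2: t2 → t7 → t5 → t4  (order 4)
  t3: t3 → t7 → t1 → t4  (order 4)
  t5: t5 → t7 → t2 → t4  (order 4)
  t6: t6 → t7 → t8 → t4  (order 4)
  t7: t7 → t4  (order 2)
  t8: t8 → t7 → t6 → t4  (order 4)
Elements of order 4: {t1, t2, t3, t5, t6, t8}.

{t1, t2, t3, t5, t6, t8}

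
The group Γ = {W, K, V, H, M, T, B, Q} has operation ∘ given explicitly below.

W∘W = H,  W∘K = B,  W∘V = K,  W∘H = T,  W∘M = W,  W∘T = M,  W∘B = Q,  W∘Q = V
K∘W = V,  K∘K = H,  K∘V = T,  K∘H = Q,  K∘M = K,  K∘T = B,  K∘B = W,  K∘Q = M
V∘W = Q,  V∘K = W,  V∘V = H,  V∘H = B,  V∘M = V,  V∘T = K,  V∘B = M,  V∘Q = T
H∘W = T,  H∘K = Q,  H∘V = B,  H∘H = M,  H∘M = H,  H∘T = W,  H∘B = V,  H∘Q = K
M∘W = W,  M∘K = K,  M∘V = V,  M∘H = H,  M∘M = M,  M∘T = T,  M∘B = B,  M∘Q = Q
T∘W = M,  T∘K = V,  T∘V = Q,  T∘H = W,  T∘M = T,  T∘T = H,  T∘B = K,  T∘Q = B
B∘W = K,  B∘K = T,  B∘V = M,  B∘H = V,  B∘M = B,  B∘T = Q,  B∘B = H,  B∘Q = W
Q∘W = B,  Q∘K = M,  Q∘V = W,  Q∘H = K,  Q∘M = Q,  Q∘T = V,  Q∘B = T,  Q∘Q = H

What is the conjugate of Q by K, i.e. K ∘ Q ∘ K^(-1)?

The identity is M. In row K, the entry M sits in column Q, so K^(-1) = Q.
K ∘ Q = M
M ∘ Q = Q

Q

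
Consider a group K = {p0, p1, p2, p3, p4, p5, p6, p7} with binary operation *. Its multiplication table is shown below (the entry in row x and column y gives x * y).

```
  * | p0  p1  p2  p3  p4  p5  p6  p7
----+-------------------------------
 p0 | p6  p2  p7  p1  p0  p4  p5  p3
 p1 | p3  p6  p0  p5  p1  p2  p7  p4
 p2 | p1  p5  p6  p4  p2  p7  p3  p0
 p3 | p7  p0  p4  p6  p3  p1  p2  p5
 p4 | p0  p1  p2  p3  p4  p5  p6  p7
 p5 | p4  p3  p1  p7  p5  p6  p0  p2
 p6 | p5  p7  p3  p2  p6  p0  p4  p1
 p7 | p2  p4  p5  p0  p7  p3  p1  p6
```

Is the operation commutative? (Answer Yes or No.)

No

p5 * p2 = p1 but p2 * p5 = p7.
Since p5 and p2 do not commute, K is not abelian.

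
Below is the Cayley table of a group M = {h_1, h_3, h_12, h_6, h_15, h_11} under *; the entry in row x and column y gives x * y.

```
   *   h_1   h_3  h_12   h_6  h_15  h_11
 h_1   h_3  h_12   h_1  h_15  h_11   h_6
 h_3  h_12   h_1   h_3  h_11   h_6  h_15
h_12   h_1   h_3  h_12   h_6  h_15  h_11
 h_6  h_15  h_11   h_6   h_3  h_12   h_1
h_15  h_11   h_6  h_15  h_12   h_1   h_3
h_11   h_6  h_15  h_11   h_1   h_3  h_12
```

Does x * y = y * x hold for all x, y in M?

Check whether the table is symmetric across its main diagonal.
Every entry (row x, col y) equals the entry (row y, col x), so M is abelian.

Yes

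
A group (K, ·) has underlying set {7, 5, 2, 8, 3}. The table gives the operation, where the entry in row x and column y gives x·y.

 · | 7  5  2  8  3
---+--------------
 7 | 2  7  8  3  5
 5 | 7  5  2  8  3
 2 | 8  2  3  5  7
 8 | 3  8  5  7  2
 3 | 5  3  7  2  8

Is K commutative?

Yes

Check whether the table is symmetric across its main diagonal.
Every entry (row x, col y) equals the entry (row y, col x), so K is abelian.
(In fact K ≅ the cyclic group Z_5.)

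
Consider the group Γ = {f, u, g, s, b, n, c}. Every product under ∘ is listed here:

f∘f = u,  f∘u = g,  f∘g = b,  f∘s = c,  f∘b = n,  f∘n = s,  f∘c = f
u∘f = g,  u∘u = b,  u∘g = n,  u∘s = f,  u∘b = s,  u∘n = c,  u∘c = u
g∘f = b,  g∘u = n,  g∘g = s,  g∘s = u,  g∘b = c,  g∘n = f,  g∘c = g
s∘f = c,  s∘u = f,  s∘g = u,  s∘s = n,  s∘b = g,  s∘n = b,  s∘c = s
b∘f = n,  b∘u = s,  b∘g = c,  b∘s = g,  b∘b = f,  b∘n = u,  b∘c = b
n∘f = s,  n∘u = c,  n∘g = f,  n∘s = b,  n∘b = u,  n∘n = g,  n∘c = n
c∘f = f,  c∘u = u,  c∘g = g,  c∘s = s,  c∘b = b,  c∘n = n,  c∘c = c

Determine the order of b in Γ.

7

The identity element is c (its row matches the header).
b^1 = b
b^2 = b ∘ b = f
b^3 = f ∘ b = n
b^4 = n ∘ b = u
b^5 = u ∘ b = s
b^6 = s ∘ b = g
b^7 = g ∘ b = c
The first power of b equal to the identity is b^7, so ord(b) = 7.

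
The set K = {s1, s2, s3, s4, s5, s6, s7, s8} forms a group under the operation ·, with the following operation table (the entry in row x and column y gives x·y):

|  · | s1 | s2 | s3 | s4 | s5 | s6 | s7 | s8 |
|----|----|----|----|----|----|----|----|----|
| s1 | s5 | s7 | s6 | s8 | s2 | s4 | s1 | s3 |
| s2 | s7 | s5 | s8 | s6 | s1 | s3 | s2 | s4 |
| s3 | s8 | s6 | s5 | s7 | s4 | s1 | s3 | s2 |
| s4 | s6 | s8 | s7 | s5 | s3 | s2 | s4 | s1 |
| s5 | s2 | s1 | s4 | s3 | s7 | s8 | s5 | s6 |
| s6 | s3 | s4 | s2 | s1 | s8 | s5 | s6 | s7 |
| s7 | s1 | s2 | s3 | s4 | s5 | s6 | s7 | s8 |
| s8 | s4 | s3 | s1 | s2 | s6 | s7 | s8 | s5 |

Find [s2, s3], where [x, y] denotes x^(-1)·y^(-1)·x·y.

Identity is s7; from the table s2^(-1) = s1 and s3^(-1) = s4.
s1·s4 = s8
s8·s2 = s3
s3·s3 = s5

s5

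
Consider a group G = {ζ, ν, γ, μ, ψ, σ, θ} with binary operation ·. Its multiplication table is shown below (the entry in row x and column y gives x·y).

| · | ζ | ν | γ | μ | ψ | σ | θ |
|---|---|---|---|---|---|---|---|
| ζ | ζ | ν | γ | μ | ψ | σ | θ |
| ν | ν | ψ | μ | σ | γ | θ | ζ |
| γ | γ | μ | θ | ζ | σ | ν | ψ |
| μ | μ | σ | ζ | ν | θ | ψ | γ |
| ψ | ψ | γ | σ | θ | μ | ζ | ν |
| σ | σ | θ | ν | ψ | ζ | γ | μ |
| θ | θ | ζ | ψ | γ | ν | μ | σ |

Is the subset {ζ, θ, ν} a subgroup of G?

No

θ·θ = σ, which is not in {ζ, θ, ν}.
The subset is not closed under ·, so it is not a subgroup.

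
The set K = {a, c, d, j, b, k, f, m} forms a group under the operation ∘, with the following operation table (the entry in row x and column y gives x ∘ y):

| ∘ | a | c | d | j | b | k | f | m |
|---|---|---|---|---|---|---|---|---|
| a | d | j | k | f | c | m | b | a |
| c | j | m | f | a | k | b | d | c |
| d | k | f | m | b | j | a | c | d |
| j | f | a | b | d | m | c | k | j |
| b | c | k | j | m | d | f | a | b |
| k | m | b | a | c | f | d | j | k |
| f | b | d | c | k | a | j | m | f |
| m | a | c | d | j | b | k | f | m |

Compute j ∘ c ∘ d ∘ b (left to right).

f

j ∘ c = a
a ∘ d = k
k ∘ b = f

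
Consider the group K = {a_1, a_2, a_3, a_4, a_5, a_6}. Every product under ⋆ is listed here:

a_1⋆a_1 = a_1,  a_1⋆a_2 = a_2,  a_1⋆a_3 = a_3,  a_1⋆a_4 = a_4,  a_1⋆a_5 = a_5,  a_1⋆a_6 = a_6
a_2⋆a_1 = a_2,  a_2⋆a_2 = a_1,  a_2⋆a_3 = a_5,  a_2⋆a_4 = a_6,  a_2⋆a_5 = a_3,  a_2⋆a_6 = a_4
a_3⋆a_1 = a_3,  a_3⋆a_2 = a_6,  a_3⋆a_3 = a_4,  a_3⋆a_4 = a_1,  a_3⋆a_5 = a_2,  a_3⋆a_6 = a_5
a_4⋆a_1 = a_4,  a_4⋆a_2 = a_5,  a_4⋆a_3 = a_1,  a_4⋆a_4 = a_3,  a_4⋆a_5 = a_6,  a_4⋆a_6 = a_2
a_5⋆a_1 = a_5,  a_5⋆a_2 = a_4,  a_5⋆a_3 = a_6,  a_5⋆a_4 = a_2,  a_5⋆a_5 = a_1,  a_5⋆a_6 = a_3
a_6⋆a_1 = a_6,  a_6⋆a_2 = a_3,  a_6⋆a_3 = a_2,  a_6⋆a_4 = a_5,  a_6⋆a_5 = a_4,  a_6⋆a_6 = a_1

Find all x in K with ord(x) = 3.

Identity is a_1. Compute the order of each non-identity element by repeated multiplication:
  a_2: a_2 → a_1  (order 2)
  a_3: a_3 → a_4 → a_1  (order 3)
  a_4: a_4 → a_3 → a_1  (order 3)
  a_5: a_5 → a_1  (order 2)
  a_6: a_6 → a_1  (order 2)
Elements of order 3: {a_3, a_4}.
(Structurally, K here is isomorphic to the symmetric group S_3.)

{a_3, a_4}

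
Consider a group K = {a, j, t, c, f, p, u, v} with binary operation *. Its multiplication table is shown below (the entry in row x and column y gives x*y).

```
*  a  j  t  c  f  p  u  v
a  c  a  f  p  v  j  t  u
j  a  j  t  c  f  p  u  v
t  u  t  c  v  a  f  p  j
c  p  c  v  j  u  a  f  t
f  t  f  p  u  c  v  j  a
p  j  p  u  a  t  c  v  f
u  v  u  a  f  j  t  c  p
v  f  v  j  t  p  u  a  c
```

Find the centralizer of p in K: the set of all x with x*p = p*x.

{a, c, j, p}

Compare row p with column p entry by entry.
a*p = j = p*a, so a commutes with p.
t*p = f but p*t = u, so t does not.
Collecting the elements that commute with p: C(p) = {a, c, j, p}.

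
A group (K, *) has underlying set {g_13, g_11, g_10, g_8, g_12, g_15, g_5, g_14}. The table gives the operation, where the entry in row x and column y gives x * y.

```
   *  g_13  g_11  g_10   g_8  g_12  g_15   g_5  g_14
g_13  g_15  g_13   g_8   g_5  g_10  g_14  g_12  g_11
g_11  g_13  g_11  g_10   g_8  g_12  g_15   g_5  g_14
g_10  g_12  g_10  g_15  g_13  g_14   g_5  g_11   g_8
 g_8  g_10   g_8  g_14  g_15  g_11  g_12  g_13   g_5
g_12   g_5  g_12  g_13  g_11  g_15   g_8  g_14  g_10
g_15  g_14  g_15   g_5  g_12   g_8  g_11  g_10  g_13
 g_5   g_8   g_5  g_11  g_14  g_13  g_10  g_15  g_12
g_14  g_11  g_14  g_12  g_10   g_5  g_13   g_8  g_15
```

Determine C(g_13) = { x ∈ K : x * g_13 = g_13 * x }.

{g_11, g_13, g_14, g_15}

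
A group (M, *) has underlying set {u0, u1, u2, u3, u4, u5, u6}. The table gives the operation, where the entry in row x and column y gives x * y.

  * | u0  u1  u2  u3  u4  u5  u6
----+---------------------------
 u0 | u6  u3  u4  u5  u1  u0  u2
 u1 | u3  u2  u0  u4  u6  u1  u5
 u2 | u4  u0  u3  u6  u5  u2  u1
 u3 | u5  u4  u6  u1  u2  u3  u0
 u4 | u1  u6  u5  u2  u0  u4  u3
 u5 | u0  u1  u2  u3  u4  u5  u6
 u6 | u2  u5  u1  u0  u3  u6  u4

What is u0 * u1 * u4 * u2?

u3

u0 * u1 = u3
u3 * u4 = u2
u2 * u2 = u3
(Structurally, M here is isomorphic to the cyclic group Z_7.)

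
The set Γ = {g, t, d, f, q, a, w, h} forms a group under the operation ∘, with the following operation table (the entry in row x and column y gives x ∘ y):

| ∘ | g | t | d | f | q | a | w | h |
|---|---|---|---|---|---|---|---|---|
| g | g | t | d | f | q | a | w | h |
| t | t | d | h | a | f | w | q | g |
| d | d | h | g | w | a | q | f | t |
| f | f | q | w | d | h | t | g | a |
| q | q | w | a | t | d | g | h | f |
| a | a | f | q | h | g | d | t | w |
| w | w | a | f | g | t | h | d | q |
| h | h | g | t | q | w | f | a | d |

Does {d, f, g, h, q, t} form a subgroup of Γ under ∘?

d ∘ q = a, which is not in {d, f, g, h, q, t}.
The subset is not closed under ∘, so it is not a subgroup.

No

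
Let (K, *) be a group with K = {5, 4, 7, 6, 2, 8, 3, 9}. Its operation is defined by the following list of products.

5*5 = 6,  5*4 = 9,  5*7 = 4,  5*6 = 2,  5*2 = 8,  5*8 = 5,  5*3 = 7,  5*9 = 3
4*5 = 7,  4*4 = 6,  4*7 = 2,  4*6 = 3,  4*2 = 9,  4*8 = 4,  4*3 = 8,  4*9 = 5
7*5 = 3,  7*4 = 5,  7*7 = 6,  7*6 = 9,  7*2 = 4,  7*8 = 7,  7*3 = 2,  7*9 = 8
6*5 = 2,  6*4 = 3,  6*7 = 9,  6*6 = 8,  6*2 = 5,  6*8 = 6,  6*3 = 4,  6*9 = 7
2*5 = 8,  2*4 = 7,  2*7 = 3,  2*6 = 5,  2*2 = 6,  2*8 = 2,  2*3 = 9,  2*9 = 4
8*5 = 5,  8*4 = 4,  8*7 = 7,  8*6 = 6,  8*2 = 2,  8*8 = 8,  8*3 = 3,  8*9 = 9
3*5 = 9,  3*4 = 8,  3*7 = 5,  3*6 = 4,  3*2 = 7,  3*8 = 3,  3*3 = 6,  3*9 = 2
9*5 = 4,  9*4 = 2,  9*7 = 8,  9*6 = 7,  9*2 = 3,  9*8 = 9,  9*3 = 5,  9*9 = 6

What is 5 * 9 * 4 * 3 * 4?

8

5 * 9 = 3
3 * 4 = 8
8 * 3 = 3
3 * 4 = 8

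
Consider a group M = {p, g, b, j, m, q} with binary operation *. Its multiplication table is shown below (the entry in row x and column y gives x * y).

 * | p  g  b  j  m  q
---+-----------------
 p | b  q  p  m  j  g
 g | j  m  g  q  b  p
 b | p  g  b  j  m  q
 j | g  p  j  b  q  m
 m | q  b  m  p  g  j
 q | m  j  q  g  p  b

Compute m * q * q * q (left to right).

m * q = j
j * q = m
m * q = j

j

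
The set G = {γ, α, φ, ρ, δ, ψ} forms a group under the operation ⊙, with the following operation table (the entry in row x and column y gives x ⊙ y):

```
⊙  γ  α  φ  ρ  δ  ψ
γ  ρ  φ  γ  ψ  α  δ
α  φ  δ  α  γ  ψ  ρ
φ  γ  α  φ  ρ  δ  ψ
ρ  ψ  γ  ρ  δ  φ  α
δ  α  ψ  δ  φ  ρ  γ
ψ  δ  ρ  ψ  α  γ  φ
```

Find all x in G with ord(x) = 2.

{ψ}

Identity is φ. Compute the order of each non-identity element by repeated multiplication:
  γ: γ → ρ → ψ → δ → α → φ  (order 6)
  α: α → δ → ψ → ρ → γ → φ  (order 6)
  ρ: ρ → δ → φ  (order 3)
  δ: δ → ρ → φ  (order 3)
  ψ: ψ → φ  (order 2)
Elements of order 2: {ψ}.
(Structurally, G here is isomorphic to the cyclic group Z_6.)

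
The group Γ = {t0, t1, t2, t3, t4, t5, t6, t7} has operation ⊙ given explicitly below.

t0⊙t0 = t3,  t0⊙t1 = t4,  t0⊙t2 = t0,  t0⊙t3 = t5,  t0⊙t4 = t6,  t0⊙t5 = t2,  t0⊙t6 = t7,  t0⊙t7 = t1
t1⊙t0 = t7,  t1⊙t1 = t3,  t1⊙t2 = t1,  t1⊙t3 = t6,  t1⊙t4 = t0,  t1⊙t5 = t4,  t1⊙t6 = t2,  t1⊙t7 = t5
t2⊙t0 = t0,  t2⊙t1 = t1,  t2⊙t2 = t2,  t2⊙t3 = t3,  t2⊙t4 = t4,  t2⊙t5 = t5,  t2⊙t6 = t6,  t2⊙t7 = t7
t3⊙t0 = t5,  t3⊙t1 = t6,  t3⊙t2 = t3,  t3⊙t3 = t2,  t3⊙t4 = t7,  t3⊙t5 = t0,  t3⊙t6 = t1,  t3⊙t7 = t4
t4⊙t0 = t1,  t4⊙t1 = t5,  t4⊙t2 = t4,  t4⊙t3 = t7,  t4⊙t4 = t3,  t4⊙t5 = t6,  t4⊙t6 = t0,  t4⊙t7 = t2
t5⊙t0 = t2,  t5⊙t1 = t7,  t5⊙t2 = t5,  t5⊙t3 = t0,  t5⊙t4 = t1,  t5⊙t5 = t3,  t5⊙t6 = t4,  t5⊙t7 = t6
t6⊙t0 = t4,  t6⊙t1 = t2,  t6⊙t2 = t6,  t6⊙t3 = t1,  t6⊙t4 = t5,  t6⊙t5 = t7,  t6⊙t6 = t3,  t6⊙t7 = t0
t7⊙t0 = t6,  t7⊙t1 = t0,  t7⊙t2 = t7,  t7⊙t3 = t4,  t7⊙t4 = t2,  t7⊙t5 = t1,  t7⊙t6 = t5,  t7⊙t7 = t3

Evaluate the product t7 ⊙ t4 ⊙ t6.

t7 ⊙ t4 = t2
t2 ⊙ t6 = t6

t6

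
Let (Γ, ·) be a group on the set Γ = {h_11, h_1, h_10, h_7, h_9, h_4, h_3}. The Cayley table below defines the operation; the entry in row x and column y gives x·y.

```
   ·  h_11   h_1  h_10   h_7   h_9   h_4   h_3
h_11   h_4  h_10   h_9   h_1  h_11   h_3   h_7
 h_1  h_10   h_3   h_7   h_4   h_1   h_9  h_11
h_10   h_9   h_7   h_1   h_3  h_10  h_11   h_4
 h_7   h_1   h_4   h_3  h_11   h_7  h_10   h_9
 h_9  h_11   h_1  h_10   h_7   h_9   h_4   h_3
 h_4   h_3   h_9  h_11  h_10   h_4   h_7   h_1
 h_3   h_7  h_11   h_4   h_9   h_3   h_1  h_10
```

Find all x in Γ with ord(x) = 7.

Identity is h_9. Compute the order of each non-identity element by repeated multiplication:
  h_11: h_11 → h_4 → h_3 → h_7 → h_1 → h_10 → h_9  (order 7)
  h_1: h_1 → h_3 → h_11 → h_10 → h_7 → h_4 → h_9  (order 7)
  h_10: h_10 → h_1 → h_7 → h_3 → h_4 → h_11 → h_9  (order 7)
  h_7: h_7 → h_11 → h_1 → h_4 → h_10 → h_3 → h_9  (order 7)
  h_4: h_4 → h_7 → h_10 → h_11 → h_3 → h_1 → h_9  (order 7)
  h_3: h_3 → h_10 → h_4 → h_1 → h_11 → h_7 → h_9  (order 7)
Elements of order 7: {h_1, h_10, h_11, h_3, h_4, h_7}.

{h_1, h_10, h_11, h_3, h_4, h_7}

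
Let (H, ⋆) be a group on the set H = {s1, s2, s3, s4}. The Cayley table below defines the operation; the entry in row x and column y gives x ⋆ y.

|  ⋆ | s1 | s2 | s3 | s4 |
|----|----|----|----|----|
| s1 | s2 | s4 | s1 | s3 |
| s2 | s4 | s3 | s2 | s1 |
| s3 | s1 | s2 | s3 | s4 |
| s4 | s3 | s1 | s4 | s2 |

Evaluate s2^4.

s2^1 = s2
s2^2 = s2 ⋆ s2 = s3
s2^3 = s3 ⋆ s2 = s2
s2^4 = s2 ⋆ s2 = s3

s3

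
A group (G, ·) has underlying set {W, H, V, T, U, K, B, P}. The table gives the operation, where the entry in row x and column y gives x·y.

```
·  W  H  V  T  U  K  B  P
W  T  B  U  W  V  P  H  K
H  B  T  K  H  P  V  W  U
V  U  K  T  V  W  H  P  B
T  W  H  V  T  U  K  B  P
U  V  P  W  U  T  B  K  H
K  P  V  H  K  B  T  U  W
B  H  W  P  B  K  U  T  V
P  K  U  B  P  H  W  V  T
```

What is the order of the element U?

2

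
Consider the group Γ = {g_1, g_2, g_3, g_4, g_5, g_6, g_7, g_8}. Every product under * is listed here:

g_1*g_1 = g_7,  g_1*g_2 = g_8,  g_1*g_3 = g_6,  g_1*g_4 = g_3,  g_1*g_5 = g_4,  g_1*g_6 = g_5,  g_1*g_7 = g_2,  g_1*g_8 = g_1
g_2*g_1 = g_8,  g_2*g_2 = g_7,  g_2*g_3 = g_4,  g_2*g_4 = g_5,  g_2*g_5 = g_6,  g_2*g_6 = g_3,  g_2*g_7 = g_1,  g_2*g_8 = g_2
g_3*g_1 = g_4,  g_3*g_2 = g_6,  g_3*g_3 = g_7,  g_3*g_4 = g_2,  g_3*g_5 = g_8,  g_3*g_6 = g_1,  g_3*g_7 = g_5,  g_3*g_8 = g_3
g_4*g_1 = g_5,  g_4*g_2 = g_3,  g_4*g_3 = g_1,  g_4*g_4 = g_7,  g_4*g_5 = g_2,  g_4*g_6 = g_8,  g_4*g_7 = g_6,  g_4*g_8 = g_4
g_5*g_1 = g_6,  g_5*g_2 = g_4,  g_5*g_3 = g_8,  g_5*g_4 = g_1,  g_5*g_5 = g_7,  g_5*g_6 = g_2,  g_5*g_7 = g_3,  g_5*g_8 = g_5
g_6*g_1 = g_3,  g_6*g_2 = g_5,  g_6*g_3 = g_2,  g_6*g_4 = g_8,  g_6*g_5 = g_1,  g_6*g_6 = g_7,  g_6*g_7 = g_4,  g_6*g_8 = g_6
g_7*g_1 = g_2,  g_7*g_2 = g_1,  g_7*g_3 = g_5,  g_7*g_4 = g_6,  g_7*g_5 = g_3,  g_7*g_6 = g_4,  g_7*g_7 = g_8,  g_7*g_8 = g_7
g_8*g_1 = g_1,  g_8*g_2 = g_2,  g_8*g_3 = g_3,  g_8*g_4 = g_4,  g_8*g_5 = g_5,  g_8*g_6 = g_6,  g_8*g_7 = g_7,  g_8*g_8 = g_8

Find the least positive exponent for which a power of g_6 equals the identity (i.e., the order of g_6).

4

The identity element is g_8 (its row matches the header).
g_6^1 = g_6
g_6^2 = g_6*g_6 = g_7
g_6^3 = g_7*g_6 = g_4
g_6^4 = g_4*g_6 = g_8
The first power of g_6 equal to the identity is g_6^4, so ord(g_6) = 4.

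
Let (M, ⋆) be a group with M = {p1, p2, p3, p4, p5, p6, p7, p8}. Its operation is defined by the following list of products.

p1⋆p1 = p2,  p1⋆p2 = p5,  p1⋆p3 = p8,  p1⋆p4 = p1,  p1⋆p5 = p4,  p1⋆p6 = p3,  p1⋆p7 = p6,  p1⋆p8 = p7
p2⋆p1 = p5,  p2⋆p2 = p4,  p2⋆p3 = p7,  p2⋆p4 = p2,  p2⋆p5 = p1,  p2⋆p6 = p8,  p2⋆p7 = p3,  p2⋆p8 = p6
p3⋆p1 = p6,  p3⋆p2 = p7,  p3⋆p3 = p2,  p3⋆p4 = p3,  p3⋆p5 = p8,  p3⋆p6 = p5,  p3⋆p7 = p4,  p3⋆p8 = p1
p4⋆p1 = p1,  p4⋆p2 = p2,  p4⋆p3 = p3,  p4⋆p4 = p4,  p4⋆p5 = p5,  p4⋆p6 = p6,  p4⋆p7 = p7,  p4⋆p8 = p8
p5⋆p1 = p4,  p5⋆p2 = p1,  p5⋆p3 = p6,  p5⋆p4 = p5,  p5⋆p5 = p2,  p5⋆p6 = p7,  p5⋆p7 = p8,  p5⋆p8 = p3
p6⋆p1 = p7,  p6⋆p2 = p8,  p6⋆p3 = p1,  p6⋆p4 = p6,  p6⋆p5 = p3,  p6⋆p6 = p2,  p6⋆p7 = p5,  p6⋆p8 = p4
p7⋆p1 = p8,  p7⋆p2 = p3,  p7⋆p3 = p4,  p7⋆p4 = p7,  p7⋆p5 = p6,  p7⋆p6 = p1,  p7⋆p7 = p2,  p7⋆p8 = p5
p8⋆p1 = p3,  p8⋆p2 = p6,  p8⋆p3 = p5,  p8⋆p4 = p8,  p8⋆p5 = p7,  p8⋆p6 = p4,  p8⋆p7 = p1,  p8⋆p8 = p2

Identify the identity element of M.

The identity e satisfies e ⋆ x = x for all x, so its row in the table reproduces the column headers.
Row p4 reads: p1, p2, p3, p4, p5, p6, p7, p8 — exactly the header order. So p4 is the identity.

p4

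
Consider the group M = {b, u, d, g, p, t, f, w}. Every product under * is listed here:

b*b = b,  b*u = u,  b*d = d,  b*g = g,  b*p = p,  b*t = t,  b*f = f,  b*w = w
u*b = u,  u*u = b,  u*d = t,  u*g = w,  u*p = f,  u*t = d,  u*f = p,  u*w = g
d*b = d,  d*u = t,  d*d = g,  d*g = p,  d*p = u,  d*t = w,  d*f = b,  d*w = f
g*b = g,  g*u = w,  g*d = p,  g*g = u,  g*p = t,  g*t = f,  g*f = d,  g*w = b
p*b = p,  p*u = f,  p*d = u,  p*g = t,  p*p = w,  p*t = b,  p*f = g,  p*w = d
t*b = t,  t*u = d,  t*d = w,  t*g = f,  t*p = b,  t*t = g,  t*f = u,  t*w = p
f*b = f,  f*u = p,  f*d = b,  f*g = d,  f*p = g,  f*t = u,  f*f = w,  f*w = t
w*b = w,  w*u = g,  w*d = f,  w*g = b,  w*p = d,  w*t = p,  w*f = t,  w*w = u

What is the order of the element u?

2

The identity element is b (its row matches the header).
u^1 = u
u^2 = u*u = b
The first power of u equal to the identity is u^2, so ord(u) = 2.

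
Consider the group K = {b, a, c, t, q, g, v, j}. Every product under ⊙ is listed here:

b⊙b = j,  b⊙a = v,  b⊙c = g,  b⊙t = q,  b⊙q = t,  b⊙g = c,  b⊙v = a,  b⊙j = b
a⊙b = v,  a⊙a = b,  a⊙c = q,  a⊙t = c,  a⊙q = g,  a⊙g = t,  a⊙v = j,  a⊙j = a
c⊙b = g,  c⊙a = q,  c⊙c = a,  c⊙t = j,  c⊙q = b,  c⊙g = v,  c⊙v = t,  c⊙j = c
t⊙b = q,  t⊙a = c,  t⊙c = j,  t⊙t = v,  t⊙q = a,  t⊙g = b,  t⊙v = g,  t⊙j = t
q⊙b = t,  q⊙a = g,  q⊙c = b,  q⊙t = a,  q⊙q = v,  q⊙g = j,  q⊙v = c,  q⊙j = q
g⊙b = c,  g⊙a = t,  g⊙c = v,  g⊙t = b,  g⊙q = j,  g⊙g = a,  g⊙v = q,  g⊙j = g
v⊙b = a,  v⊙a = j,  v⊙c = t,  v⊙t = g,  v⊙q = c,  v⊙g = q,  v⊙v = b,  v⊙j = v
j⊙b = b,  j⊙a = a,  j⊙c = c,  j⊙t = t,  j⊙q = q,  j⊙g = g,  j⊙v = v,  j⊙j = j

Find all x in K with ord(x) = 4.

{a, v}

Identity is j. Compute the order of each non-identity element by repeated multiplication:
  b: b → j  (order 2)
  a: a → b → v → j  (order 4)
  c: c → a → q → b → g → v → t → j  (order 8)
  t: t → v → g → b → q → a → c → j  (order 8)
  q: q → v → c → b → t → a → g → j  (order 8)
  g: g → a → t → b → c → v → q → j  (order 8)
  v: v → b → a → j  (order 4)
Elements of order 4: {a, v}.
(Structurally, K here is isomorphic to the cyclic group Z_8.)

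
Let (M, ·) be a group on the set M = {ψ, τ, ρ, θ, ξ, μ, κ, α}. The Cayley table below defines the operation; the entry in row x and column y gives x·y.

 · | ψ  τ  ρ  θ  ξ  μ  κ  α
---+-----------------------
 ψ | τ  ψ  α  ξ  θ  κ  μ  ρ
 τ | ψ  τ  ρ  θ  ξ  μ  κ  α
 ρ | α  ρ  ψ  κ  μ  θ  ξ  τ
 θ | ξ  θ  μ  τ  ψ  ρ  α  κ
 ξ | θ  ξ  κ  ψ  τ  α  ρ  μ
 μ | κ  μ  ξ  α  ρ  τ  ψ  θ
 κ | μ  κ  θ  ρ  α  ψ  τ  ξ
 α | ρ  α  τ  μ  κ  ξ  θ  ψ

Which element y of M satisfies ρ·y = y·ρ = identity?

α

First locate the identity: row τ matches the header, so τ is the identity.
Scan row ρ for τ: ρ·α = τ. Hence ρ^(-1) = α.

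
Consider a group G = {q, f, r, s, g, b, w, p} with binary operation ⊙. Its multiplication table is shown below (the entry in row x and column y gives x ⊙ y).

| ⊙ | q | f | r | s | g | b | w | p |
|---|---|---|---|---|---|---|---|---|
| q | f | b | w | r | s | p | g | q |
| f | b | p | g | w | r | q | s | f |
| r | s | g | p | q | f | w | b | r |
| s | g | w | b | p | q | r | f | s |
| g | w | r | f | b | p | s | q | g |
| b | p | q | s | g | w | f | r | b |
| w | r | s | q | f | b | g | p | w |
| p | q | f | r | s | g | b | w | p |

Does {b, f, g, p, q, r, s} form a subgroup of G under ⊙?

b ⊙ g = w, which is not in {b, f, g, p, q, r, s}.
The subset is not closed under ⊙, so it is not a subgroup.
(Structurally, G here is isomorphic to the dihedral group D_4.)

No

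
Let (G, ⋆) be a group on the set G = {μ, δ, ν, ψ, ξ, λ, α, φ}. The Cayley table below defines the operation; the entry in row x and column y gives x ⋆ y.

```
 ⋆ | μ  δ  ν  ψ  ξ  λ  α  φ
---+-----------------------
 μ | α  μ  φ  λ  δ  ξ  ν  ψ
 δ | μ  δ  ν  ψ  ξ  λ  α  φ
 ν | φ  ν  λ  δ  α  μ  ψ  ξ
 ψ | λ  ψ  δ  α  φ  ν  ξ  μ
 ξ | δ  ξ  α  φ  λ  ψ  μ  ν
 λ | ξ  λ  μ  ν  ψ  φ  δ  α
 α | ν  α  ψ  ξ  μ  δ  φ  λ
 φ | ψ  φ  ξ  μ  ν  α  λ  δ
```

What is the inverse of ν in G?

ψ

First locate the identity: row δ matches the header, so δ is the identity.
Scan row ν for δ: ν ⋆ ψ = δ. Hence ν^(-1) = ψ.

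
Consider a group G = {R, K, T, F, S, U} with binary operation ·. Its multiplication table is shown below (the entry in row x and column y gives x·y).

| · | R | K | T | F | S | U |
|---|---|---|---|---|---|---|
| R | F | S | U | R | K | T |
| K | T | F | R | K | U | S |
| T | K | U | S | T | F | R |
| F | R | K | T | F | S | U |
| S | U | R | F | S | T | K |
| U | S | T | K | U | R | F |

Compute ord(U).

2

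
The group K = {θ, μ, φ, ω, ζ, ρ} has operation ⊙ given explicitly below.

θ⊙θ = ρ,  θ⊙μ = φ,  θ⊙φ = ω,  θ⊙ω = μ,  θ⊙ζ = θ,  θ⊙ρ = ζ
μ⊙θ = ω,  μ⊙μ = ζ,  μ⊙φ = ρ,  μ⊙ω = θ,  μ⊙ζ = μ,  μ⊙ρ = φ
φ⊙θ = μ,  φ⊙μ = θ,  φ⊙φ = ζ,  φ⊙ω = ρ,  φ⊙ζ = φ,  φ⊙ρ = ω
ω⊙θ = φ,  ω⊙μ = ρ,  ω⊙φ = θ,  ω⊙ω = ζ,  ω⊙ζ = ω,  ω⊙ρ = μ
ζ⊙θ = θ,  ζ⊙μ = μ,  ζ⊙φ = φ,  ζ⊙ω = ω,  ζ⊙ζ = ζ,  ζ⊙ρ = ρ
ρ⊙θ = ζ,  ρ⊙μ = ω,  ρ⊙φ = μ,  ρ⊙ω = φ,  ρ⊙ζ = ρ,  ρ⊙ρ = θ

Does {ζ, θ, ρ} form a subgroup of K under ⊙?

Yes

{ζ, θ, ρ} contains the identity ζ.
Checking products: every product of two elements of {ζ, θ, ρ} (read from the table) lies in {ζ, θ, ρ}, so the set is closed.
In a finite group, a nonempty closed subset is a subgroup. So {ζ, θ, ρ} ≤ K.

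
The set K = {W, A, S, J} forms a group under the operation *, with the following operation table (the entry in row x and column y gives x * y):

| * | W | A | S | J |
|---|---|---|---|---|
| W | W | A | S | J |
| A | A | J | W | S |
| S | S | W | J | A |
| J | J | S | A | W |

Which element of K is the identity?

W

The identity e satisfies e * x = x for all x, so its row in the table reproduces the column headers.
Row W reads: W, A, S, J — exactly the header order. So W is the identity.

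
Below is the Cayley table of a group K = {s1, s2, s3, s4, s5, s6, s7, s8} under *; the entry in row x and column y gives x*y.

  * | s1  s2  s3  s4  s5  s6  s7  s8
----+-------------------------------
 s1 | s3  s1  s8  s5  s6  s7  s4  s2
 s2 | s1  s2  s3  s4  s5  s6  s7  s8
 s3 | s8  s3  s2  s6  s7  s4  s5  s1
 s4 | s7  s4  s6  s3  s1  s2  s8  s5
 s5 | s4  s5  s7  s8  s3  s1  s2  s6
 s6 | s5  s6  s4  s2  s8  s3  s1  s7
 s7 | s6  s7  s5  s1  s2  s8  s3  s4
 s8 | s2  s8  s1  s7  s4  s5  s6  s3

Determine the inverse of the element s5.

s7

First locate the identity: row s2 matches the header, so s2 is the identity.
Scan row s5 for s2: s5*s7 = s2. Hence s5^(-1) = s7.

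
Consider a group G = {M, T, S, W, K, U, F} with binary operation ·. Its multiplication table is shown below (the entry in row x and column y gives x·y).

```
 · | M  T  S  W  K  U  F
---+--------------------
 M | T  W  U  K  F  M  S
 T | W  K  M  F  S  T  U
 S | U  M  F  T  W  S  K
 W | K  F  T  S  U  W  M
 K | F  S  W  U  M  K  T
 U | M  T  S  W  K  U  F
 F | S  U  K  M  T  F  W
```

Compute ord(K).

7

The identity element is U (its row matches the header).
K^1 = K
K^2 = K·K = M
K^3 = M·K = F
K^4 = F·K = T
K^5 = T·K = S
K^6 = S·K = W
K^7 = W·K = U
The first power of K equal to the identity is K^7, so ord(K) = 7.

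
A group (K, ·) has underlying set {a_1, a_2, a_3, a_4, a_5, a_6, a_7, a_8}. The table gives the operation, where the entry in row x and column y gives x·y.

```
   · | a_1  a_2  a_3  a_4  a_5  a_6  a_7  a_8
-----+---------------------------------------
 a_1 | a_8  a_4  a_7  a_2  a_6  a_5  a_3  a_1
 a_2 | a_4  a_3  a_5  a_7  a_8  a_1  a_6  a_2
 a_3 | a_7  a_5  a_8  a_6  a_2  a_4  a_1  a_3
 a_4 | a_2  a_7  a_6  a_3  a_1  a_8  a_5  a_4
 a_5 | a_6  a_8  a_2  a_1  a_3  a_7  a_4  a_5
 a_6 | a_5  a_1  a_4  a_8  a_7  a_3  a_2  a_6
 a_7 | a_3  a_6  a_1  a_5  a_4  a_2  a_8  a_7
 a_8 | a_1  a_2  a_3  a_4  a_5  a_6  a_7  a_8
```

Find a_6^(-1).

First locate the identity: row a_8 matches the header, so a_8 is the identity.
Scan row a_6 for a_8: a_6·a_4 = a_8. Hence a_6^(-1) = a_4.

a_4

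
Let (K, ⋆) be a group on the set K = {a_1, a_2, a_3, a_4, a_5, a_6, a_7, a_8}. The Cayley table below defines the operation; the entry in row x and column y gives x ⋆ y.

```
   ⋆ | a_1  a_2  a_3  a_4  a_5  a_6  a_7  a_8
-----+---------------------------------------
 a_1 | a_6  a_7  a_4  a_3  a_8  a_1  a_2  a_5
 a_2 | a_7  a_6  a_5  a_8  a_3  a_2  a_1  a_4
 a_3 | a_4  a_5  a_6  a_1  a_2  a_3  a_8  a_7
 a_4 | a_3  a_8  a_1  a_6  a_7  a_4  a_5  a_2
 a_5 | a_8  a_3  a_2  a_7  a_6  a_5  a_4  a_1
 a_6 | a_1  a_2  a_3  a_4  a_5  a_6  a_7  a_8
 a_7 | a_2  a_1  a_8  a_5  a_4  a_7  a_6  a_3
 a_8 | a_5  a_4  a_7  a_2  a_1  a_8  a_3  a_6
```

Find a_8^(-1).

First locate the identity: row a_6 matches the header, so a_6 is the identity.
Scan row a_8 for a_6: a_8 ⋆ a_8 = a_6. Hence a_8^(-1) = a_8.

a_8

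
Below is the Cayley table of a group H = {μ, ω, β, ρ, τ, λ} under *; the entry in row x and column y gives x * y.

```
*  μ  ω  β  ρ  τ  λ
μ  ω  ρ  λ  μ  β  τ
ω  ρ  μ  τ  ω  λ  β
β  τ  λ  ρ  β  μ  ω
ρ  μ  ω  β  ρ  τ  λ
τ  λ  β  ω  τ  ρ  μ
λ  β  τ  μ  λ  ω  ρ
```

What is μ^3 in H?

ρ

μ^1 = μ
μ^2 = μ * μ = ω
μ^3 = ω * μ = ρ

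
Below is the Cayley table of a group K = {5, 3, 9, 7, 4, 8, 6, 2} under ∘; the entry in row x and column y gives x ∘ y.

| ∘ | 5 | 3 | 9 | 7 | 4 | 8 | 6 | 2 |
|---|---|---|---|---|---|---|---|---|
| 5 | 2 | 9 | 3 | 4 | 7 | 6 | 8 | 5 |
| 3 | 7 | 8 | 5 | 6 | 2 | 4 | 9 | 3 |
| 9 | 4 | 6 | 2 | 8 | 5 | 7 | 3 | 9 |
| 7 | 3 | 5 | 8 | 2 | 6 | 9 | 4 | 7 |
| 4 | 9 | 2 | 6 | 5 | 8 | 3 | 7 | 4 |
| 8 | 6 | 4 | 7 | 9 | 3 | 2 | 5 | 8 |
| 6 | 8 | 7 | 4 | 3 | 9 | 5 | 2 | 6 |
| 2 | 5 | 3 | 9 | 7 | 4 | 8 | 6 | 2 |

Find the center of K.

An element z is central iff its row equals its column in the table.
For 7: 7 ∘ 3 = 5 ≠ 6 = 3 ∘ 7, so 7 ∉ Z.
Checking each element this way leaves Z(K) = {2, 8}.

{2, 8}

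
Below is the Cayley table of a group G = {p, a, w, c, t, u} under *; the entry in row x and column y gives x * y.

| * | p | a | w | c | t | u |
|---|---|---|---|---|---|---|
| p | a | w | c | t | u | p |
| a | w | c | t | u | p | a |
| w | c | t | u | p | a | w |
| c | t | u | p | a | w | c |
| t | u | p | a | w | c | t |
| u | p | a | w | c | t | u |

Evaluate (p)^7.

p

p^1 = p
p^2 = p * p = a
p^3 = a * p = w
p^4 = w * p = c
p^5 = c * p = t
p^6 = t * p = u
p^7 = u * p = p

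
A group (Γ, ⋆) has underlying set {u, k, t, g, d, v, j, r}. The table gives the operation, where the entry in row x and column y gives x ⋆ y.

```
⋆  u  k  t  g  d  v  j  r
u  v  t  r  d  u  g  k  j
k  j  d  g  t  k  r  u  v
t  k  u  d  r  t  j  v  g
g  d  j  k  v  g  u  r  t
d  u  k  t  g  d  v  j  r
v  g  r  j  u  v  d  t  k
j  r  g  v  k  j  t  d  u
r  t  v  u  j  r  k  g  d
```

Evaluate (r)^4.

r^1 = r
r^2 = r ⋆ r = d
r^3 = d ⋆ r = r
r^4 = r ⋆ r = d

d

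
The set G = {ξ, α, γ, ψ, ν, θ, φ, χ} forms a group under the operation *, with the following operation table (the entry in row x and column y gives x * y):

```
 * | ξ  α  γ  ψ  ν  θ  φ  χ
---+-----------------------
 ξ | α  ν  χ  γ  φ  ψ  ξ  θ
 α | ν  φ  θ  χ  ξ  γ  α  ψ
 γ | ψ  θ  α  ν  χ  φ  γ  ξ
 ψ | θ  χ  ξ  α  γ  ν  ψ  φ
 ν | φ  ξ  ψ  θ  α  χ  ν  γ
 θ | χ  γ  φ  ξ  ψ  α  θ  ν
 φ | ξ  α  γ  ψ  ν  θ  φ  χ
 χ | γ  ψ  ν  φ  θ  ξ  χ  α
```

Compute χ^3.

ψ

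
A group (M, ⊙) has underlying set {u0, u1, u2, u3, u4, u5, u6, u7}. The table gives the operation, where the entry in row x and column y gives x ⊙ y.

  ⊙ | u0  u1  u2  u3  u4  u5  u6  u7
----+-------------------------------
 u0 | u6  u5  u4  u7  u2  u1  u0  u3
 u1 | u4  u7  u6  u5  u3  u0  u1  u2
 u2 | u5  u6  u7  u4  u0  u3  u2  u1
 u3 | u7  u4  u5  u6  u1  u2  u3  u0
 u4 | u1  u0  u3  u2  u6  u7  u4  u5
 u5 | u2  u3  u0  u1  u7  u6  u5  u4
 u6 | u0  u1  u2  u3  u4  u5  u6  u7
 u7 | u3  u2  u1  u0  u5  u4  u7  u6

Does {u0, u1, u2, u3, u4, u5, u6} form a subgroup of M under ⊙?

No

u2 ⊙ u2 = u7, which is not in {u0, u1, u2, u3, u4, u5, u6}.
The subset is not closed under ⊙, so it is not a subgroup.
(Structurally, M here is isomorphic to the dihedral group D_4.)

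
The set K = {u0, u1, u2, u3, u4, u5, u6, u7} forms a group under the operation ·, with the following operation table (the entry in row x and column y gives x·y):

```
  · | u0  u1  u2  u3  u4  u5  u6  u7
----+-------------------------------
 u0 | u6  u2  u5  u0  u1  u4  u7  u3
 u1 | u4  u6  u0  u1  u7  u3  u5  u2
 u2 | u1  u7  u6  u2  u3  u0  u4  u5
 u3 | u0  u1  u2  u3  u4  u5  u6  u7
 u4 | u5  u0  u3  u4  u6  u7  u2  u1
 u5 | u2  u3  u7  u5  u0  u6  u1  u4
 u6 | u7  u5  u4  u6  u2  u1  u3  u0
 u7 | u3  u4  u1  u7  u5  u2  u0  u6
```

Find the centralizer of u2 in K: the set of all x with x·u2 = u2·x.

{u2, u3, u4, u6}

Compare row u2 with column u2 entry by entry.
u4·u2 = u3 = u2·u4, so u4 commutes with u2.
u5·u2 = u7 but u2·u5 = u0, so u5 does not.
Collecting the elements that commute with u2: C(u2) = {u2, u3, u4, u6}.
(Structurally, K here is isomorphic to the quaternion group Q_8.)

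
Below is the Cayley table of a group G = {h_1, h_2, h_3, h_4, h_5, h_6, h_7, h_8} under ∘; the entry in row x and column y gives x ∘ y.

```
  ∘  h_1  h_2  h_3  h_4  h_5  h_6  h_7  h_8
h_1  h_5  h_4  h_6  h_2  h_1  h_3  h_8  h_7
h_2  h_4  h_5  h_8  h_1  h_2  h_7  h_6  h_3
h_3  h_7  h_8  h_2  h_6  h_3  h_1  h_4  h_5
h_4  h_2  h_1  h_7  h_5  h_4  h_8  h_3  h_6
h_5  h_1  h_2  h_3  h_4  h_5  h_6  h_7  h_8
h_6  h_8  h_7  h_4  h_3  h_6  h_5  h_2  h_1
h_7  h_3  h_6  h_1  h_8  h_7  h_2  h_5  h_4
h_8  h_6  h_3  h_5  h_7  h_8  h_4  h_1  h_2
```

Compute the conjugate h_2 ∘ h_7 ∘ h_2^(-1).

The identity is h_5. In row h_2, the entry h_5 sits in column h_2, so h_2^(-1) = h_2.
h_2 ∘ h_7 = h_6
h_6 ∘ h_2 = h_7

h_7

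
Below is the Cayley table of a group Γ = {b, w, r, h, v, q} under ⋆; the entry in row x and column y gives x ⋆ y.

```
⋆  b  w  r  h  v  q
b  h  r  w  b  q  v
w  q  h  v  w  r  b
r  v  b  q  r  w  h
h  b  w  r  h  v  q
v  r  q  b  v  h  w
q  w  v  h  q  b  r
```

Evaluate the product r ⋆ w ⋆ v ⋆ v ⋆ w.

r

r ⋆ w = b
b ⋆ v = q
q ⋆ v = b
b ⋆ w = r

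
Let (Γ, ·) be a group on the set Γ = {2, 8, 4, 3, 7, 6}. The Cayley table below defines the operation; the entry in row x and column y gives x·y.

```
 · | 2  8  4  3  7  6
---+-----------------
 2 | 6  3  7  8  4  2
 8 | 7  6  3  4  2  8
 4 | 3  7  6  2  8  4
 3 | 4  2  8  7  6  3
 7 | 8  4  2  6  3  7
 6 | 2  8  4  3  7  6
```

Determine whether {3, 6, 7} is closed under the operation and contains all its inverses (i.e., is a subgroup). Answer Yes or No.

Yes

{3, 6, 7} contains the identity 6.
Checking products: every product of two elements of {3, 6, 7} (read from the table) lies in {3, 6, 7}, so the set is closed.
In a finite group, a nonempty closed subset is a subgroup. So {3, 6, 7} ≤ Γ.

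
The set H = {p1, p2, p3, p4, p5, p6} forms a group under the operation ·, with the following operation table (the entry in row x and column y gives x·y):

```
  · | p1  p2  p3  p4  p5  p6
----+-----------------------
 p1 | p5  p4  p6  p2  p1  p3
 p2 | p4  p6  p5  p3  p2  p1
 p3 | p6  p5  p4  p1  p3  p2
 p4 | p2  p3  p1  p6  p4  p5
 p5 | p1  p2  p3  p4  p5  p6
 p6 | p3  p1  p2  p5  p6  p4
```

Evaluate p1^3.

p1^1 = p1
p1^2 = p1·p1 = p5
p1^3 = p5·p1 = p1

p1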